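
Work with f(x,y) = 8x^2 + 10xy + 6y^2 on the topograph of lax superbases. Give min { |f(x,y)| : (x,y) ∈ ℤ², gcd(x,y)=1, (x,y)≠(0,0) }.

translate: b→-6 (≡10 mod 16), so (8,10,6)→(8,-6,4)
flip: (8,-6,4)→(4,6,8)
translate: b→-2 (≡6 mod 8), so (4,6,8)→(4,-2,6)
reduced (well bottom): (4,-2,6) with a≤c, −a<b≤a
well minimum = a = 4

4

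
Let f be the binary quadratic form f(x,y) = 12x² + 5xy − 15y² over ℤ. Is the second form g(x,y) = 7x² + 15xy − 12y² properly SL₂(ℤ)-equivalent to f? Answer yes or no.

D₁ = 745, D₂ = 561
discriminants differ ⇒ not SL₂(ℤ)-equivalent

no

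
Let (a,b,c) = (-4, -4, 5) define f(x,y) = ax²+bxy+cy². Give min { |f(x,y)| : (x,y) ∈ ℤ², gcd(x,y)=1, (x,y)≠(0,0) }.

descent: ρ → (5,4,-4)  [lands on river]
river: ρ → (-4,4,5)
river: ρ → (5,6,-3)
river: ρ → (-3,6,5)
closes: descent 1, river 4
min |a| on river = 3

3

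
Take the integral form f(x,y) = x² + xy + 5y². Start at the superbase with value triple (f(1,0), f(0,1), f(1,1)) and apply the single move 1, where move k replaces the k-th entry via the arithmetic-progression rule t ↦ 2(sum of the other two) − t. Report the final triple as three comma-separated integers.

start (1,5,7) = (f(1,0),f(0,1),f(1,1))
replace slot 1: 2·(5+7) − 1 = 23 → (23,5,7)

23,5,7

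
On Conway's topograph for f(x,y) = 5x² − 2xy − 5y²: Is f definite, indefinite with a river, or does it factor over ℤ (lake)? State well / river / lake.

D = b²−4ac = (-2)² − 4·5·(-5) = 104
D > 0 non-square ⇒ indefinite ⇒ periodic river

river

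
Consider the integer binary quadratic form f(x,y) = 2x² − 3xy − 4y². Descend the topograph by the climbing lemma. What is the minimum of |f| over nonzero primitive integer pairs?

descent: ρ → (-4,3,2)  [lands on river]
river: ρ → (2,5,-2)
river: ρ → (-2,3,4)
river: ρ → (4,5,-1)
river: ρ → (-1,5,4)
river: ρ → (4,3,-2)
river: ρ → (-2,5,2)
river: ρ → (2,3,-4)
river: ρ → (-4,5,1)
river: ρ → (1,5,-4)
closes: descent 1, river 10
min |a| on river = 1

1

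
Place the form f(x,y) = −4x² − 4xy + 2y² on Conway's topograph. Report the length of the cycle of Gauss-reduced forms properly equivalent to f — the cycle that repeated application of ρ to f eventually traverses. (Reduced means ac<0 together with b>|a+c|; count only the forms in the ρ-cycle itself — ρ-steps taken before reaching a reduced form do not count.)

D = 48, ⌊√D⌋ = 6
descent: ρ → (2,4,-4)  [lands on river]
river: ρ → (-4,4,2)
ρ-cycle length = 2 (tail of 1 descent step not counted)

2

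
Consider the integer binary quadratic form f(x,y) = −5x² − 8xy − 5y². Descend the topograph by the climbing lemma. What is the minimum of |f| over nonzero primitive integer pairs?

translate: b→-2 (≡8 mod 10), so (5,8,5)→(5,-2,2)
flip: (5,-2,2)→(2,2,5)
reduced (well bottom): (2,2,5) with a≤c, −a<b≤a
well minimum |f| = |-2| = 2 (negative-definite)

2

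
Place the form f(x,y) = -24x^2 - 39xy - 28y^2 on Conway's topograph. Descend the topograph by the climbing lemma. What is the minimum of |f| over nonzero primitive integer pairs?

translate: b→-9 (≡39 mod 48), so (24,39,28)→(24,-9,13)
flip: (24,-9,13)→(13,9,24)
reduced (well bottom): (13,9,24) with a≤c, −a<b≤a
well minimum |f| = |-13| = 13 (negative-definite)

13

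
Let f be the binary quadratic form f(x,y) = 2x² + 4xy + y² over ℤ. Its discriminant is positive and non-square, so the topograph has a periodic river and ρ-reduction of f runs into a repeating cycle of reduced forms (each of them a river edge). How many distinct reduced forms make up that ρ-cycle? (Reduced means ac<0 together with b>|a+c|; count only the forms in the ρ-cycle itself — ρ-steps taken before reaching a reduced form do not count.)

D = 8, ⌊√D⌋ = 2
descent: ρ → (1,2,-1)  [lands on river]
river: ρ → (-1,2,1)
ρ-cycle length = 2 (tail of 1 descent step not counted)

2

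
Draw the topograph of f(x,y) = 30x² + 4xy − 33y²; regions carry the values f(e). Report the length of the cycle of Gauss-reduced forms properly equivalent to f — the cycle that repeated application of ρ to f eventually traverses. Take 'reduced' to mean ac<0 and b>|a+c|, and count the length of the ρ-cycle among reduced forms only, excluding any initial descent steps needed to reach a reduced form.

D = 3976, ⌊√D⌋ = 63
river: ρ → (-33,62,1)
river: ρ → (1,62,-33)
river: ρ → (-33,4,30)
river: ρ → (30,56,-7)
river: ρ → (-7,56,30)
river: ρ → (30,4,-33)
ρ-cycle length = 6 (tail of 0 descent steps not counted)

6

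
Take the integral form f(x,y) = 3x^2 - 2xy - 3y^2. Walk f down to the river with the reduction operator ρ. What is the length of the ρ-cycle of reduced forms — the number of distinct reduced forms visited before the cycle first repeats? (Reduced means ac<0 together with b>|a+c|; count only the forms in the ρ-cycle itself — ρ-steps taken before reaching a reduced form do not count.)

D = 40, ⌊√D⌋ = 6
descent: ρ → (-3,2,3)  [lands on river]
river: ρ → (3,4,-2)
river: ρ → (-2,4,3)
river: ρ → (3,2,-3)
river: ρ → (-3,4,2)
river: ρ → (2,4,-3)
ρ-cycle length = 6 (tail of 1 descent step not counted)

6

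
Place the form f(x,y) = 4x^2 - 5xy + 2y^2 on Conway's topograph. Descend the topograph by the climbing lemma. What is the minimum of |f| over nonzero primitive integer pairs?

translate: b→3 (≡-5 mod 8), so (4,-5,2)→(4,3,1)
flip: (4,3,1)→(1,-3,4)
translate: b→1 (≡-3 mod 2), so (1,-3,4)→(1,1,2)
reduced (well bottom): (1,1,2) with a≤c, −a<b≤a
well minimum = a = 1

1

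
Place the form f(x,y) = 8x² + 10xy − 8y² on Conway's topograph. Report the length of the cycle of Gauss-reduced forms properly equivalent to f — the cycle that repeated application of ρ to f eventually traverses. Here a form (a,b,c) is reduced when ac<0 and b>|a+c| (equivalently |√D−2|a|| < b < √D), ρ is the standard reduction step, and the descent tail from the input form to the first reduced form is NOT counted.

D = 356, ⌊√D⌋ = 18
river: ρ → (-8,6,10)
river: ρ → (10,14,-4)
river: ρ → (-4,18,2)
river: ρ → (2,18,-4)
river: ρ → (-4,14,10)
river: ρ → (10,6,-8)
river: ρ → (-8,10,8)
river: ρ → (8,6,-10)
river: ρ → (-10,14,4)
river: ρ → (4,18,-2)
river: ρ → (-2,18,4)
river: ρ → (4,14,-10)
river: ρ → (-10,6,8)
river: ρ → (8,10,-8)
ρ-cycle length = 14 (tail of 0 descent steps not counted)

14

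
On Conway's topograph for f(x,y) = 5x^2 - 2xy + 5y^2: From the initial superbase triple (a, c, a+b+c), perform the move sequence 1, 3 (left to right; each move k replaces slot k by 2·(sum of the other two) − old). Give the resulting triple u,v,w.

start (5,5,8) = (f(1,0),f(0,1),f(1,1))
replace slot 1: 2·(5+8) − 5 = 21 → (21,5,8)
replace slot 3: 2·(21+5) − 8 = 44 → (21,5,44)

21,5,44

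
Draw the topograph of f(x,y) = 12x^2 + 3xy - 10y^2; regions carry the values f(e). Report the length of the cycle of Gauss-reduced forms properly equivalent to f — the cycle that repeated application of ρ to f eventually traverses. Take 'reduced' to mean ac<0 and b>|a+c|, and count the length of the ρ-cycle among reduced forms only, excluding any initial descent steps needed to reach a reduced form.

D = 489, ⌊√D⌋ = 22
river: ρ → (-10,17,5)
river: ρ → (5,13,-16)
river: ρ → (-16,19,2)
river: ρ → (2,21,-6)
river: ρ → (-6,15,11)
river: ρ → (11,7,-10)
river: ρ → (-10,13,8)
river: ρ → (8,19,-4)
river: ρ → (-4,21,3)
river: ρ → (3,21,-4)
river: ρ → (-4,19,8)
river: ρ → (8,13,-10)
river: ρ → (-10,7,11)
river: ρ → (11,15,-6)
river: ρ → (-6,21,2)
river: ρ → (2,19,-16)
river: ρ → (-16,13,5)
river: ρ → (5,17,-10)
river: ρ → (-10,3,12)
river: ρ → (12,21,-1)
river: ρ → (-1,21,12)
river: ρ → (12,3,-10)
ρ-cycle length = 22 (tail of 0 descent steps not counted)

22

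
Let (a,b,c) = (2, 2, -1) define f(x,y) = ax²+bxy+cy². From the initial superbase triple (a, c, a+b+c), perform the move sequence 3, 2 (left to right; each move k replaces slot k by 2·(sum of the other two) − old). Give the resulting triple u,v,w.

start (2,-1,3) = (f(1,0),f(0,1),f(1,1))
replace slot 3: 2·(2+(-1)) − 3 = -1 → (2,-1,-1)
replace slot 2: 2·(2+(-1)) − (-1) = 3 → (2,3,-1)

2,3,-1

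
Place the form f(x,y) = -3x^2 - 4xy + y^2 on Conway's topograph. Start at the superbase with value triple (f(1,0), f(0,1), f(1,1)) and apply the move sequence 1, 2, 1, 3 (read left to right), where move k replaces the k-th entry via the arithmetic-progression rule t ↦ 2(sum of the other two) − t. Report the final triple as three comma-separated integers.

start (-3,1,-6) = (f(1,0),f(0,1),f(1,1))
replace slot 1: 2·(1+(-6)) − (-3) = -7 → (-7,1,-6)
replace slot 2: 2·((-7)+(-6)) − 1 = -27 → (-7,-27,-6)
replace slot 1: 2·((-27)+(-6)) − (-7) = -59 → (-59,-27,-6)
replace slot 3: 2·((-59)+(-27)) − (-6) = -166 → (-59,-27,-166)

-59,-27,-166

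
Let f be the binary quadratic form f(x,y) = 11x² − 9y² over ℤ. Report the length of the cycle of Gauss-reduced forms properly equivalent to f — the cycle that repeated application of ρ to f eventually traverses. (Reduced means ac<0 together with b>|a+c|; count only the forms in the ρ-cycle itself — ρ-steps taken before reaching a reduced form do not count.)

D = 396, ⌊√D⌋ = 19
descent: ρ → (-9,18,2)  [lands on river]
river: ρ → (2,18,-9)
ρ-cycle length = 2 (tail of 1 descent step not counted)

2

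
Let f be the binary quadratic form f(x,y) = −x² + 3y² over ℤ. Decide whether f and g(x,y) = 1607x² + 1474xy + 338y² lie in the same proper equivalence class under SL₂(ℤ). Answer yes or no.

D₁ = 12, D₂ = 12
river cycle of f (length 2): (-1, 2, 2), (2, 2, -1)
river cycle of g (length 2): (2, 2, -1), (-1, 2, 2)
cycles coincide ⇒ equivalent

yes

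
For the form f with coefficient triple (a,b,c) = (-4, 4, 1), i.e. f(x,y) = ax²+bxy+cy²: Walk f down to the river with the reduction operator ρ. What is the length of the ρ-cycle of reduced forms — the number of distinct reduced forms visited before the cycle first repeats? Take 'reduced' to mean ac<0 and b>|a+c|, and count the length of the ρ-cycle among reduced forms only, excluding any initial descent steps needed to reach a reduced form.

D = 32, ⌊√D⌋ = 5
river: ρ → (1,4,-4)
river: ρ → (-4,4,1)
ρ-cycle length = 2 (tail of 0 descent steps not counted)

2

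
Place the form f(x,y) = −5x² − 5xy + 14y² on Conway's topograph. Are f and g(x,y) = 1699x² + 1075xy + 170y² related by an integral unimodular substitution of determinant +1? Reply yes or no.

D₁ = 305, D₂ = 305
river cycle of f (length 4): (-5, 15, 4), (4, 17, -1), (-1, 17, 4), (4, 15, -5)
river cycle of g (length 4): (4, 15, -5), (-5, 15, 4), (4, 17, -1), (-1, 17, 4)
cycles coincide ⇒ equivalent

yes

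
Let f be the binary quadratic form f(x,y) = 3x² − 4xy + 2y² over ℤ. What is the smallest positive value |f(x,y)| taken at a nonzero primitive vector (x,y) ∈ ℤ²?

translate: b→2 (≡-4 mod 6), so (3,-4,2)→(3,2,1)
flip: (3,2,1)→(1,-2,3)
translate: b→0 (≡-2 mod 2), so (1,-2,3)→(1,0,2)
reduced (well bottom): (1,0,2) with a≤c, −a<b≤a
well minimum = a = 1

1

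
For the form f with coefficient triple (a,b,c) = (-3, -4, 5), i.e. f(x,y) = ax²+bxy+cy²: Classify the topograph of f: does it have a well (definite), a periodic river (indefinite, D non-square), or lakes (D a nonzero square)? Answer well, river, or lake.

D = b²−4ac = (-4)² − 4·(-3)·5 = 76
D > 0 non-square ⇒ indefinite ⇒ periodic river

river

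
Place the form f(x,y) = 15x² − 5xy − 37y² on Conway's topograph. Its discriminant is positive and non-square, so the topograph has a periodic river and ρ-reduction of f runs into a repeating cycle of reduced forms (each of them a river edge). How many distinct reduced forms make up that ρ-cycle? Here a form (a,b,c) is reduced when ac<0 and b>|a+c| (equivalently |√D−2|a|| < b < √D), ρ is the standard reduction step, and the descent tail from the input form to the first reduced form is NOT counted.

D = 2245, ⌊√D⌋ = 47
descent: ρ → (-37,5,15)
descent: ρ → (15,25,-27)  [lands on river]
river: ρ → (-27,29,13)
river: ρ → (13,23,-33)
river: ρ → (-33,43,3)
river: ρ → (3,47,-3)
river: ρ → (-3,43,33)
river: ρ → (33,23,-13)
river: ρ → (-13,29,27)
river: ρ → (27,25,-15)
river: ρ → (-15,35,17)
river: ρ → (17,33,-17)
river: ρ → (-17,35,15)
ρ-cycle length = 12 (tail of 2 descent steps not counted)

12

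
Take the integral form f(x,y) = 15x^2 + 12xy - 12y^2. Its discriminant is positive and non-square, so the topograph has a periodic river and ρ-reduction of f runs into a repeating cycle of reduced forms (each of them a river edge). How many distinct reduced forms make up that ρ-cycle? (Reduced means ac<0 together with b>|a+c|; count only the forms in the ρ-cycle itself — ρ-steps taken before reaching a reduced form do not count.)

D = 864, ⌊√D⌋ = 29
river: ρ → (-12,12,15)
river: ρ → (15,18,-9)
river: ρ → (-9,18,15)
river: ρ → (15,12,-12)
ρ-cycle length = 4 (tail of 0 descent steps not counted)

4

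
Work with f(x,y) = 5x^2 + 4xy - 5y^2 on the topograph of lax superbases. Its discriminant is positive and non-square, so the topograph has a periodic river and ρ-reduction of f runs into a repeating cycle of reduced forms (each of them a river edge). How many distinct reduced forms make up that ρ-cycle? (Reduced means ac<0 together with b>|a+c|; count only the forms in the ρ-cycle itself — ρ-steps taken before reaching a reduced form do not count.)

D = 116, ⌊√D⌋ = 10
river: ρ → (-5,6,4)
river: ρ → (4,10,-1)
river: ρ → (-1,10,4)
river: ρ → (4,6,-5)
river: ρ → (-5,4,5)
river: ρ → (5,6,-4)
river: ρ → (-4,10,1)
river: ρ → (1,10,-4)
river: ρ → (-4,6,5)
river: ρ → (5,4,-5)
ρ-cycle length = 10 (tail of 0 descent steps not counted)

10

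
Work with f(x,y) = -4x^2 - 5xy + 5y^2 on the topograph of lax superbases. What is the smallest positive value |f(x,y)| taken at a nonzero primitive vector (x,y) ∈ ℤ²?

descent: ρ → (5,5,-4)  [lands on river]
river: ρ → (-4,3,6)
river: ρ → (6,9,-1)
river: ρ → (-1,9,6)
river: ρ → (6,3,-4)
river: ρ → (-4,5,5)
closes: descent 1, river 6
min |a| on river = 1

1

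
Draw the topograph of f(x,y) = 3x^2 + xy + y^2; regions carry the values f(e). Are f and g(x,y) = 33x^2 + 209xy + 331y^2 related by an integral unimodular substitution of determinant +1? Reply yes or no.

D₁ = -11, D₂ = -11
f: flip: (3,1,1)→(1,-1,3)
f: translate: b→1 (≡-1 mod 2), so (1,-1,3)→(1,1,3)
f: reduced (well bottom): (1,1,3) with a≤c, −a<b≤a
g: translate: b→11 (≡209 mod 66), so (33,209,331)→(33,11,1)
g: flip: (33,11,1)→(1,-11,33)
g: translate: b→1 (≡-11 mod 2), so (1,-11,33)→(1,1,3)
g: reduced (well bottom): (1,1,3) with a≤c, −a<b≤a
reduced forms (1, 1, 3) vs (1, 1, 3) ⇒ equivalent

yes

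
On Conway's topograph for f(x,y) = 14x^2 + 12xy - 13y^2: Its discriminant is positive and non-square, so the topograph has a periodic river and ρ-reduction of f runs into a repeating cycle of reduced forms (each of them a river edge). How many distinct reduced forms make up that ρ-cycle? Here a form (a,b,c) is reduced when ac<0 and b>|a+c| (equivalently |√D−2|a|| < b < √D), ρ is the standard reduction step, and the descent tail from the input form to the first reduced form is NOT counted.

D = 872, ⌊√D⌋ = 29
river: ρ → (-13,14,13)
river: ρ → (13,12,-14)
river: ρ → (-14,16,11)
river: ρ → (11,28,-2)
river: ρ → (-2,28,11)
river: ρ → (11,16,-14)
river: ρ → (-14,12,13)
river: ρ → (13,14,-13)
river: ρ → (-13,12,14)
river: ρ → (14,16,-11)
river: ρ → (-11,28,2)
river: ρ → (2,28,-11)
river: ρ → (-11,16,14)
river: ρ → (14,12,-13)
ρ-cycle length = 14 (tail of 0 descent steps not counted)

14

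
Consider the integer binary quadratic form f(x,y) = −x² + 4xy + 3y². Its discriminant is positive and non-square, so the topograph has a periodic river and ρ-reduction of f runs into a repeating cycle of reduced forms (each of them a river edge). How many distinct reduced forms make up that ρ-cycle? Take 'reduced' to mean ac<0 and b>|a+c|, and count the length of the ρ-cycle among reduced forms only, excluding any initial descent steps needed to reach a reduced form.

D = 28, ⌊√D⌋ = 5
river: ρ → (3,2,-2)
river: ρ → (-2,2,3)
river: ρ → (3,4,-1)
river: ρ → (-1,4,3)
ρ-cycle length = 4 (tail of 0 descent steps not counted)

4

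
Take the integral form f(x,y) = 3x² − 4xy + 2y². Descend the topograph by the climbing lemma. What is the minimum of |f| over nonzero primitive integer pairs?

translate: b→2 (≡-4 mod 6), so (3,-4,2)→(3,2,1)
flip: (3,2,1)→(1,-2,3)
translate: b→0 (≡-2 mod 2), so (1,-2,3)→(1,0,2)
reduced (well bottom): (1,0,2) with a≤c, −a<b≤a
well minimum = a = 1

1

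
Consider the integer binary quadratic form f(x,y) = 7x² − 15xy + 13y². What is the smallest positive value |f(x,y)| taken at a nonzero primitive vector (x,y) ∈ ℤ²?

translate: b→-1 (≡-15 mod 14), so (7,-15,13)→(7,-1,5)
flip: (7,-1,5)→(5,1,7)
reduced (well bottom): (5,1,7) with a≤c, −a<b≤a
well minimum = a = 5

5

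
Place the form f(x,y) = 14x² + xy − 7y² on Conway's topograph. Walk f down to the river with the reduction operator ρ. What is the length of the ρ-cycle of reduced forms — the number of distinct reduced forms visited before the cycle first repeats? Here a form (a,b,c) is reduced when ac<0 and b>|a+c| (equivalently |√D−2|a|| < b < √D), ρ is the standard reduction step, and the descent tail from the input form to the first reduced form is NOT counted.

D = 393, ⌊√D⌋ = 19
descent: ρ → (-7,13,8)  [lands on river]
river: ρ → (8,19,-1)
river: ρ → (-1,19,8)
river: ρ → (8,13,-7)
river: ρ → (-7,15,6)
river: ρ → (6,9,-13)
river: ρ → (-13,17,2)
river: ρ → (2,19,-4)
river: ρ → (-4,13,14)
river: ρ → (14,15,-3)
river: ρ → (-3,15,14)
river: ρ → (14,13,-4)
river: ρ → (-4,19,2)
river: ρ → (2,17,-13)
river: ρ → (-13,9,6)
river: ρ → (6,15,-7)
ρ-cycle length = 16 (tail of 1 descent step not counted)

16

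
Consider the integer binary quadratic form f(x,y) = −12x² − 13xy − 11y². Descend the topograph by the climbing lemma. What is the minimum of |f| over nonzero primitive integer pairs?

translate: b→-11 (≡13 mod 24), so (12,13,11)→(12,-11,10)
flip: (12,-11,10)→(10,11,12)
translate: b→-9 (≡11 mod 20), so (10,11,12)→(10,-9,11)
reduced (well bottom): (10,-9,11) with a≤c, −a<b≤a
well minimum |f| = |-10| = 10 (negative-definite)

10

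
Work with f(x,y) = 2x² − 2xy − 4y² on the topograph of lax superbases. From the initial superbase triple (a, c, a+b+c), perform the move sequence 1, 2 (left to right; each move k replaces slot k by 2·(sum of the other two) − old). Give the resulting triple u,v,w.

start (2,-4,-4) = (f(1,0),f(0,1),f(1,1))
replace slot 1: 2·((-4)+(-4)) − 2 = -18 → (-18,-4,-4)
replace slot 2: 2·((-18)+(-4)) − (-4) = -40 → (-18,-40,-4)

-18,-40,-4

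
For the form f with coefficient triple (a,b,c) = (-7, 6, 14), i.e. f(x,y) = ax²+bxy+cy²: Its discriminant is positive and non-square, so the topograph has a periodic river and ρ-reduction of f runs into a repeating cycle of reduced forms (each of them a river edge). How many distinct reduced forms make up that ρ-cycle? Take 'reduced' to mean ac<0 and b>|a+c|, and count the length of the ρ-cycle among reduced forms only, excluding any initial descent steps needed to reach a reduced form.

D = 428, ⌊√D⌋ = 20
descent: ρ → (14,-6,-7)
descent: ρ → (-7,20,1)  [lands on river]
river: ρ → (1,20,-7)
river: ρ → (-7,8,13)
river: ρ → (13,18,-2)
river: ρ → (-2,18,13)
river: ρ → (13,8,-7)
ρ-cycle length = 6 (tail of 2 descent steps not counted)

6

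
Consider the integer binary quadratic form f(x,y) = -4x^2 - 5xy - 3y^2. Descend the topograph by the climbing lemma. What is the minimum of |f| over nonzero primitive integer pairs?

translate: b→-3 (≡5 mod 8), so (4,5,3)→(4,-3,2)
flip: (4,-3,2)→(2,3,4)
translate: b→-1 (≡3 mod 4), so (2,3,4)→(2,-1,3)
reduced (well bottom): (2,-1,3) with a≤c, −a<b≤a
well minimum |f| = |-2| = 2 (negative-definite)

2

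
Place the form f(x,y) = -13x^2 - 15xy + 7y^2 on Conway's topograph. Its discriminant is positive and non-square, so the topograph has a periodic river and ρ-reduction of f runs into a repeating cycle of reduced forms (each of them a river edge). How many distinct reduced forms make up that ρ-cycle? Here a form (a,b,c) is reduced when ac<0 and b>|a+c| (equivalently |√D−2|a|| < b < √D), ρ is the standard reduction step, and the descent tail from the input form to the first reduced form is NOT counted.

D = 589, ⌊√D⌋ = 24
descent: ρ → (7,15,-13)  [lands on river]
river: ρ → (-13,11,9)
river: ρ → (9,7,-15)
river: ρ → (-15,23,1)
river: ρ → (1,23,-15)
river: ρ → (-15,7,9)
river: ρ → (9,11,-13)
river: ρ → (-13,15,7)
river: ρ → (7,13,-15)
river: ρ → (-15,17,5)
river: ρ → (5,23,-3)
river: ρ → (-3,19,19)
river: ρ → (19,19,-3)
river: ρ → (-3,23,5)
river: ρ → (5,17,-15)
river: ρ → (-15,13,7)
ρ-cycle length = 16 (tail of 1 descent step not counted)

16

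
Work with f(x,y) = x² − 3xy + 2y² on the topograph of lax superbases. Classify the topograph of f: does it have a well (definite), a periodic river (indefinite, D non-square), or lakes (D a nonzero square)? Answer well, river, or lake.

D = b²−4ac = (-3)² − 4·1·2 = 1
D = 1² is a perfect square ⇒ form factors over ℤ ⇒ lakes

lake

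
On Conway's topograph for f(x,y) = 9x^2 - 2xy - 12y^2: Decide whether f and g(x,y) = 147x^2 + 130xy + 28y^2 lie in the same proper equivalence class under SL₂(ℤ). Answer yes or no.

D₁ = 436, D₂ = 436
river cycle of f (length 30): (9, 16, -5), (-5, 14, 12), (12, 10, -7), (-7, 18, 4), (4, 14, -15), (-15, 16, 3), (3, 20, -3), (-3, 16, 15), (15, 14, -4), (-4, 18, 7), … (20 more)
river cycle of g (length 30): (-1, 20, 9), (9, 16, -5), (-5, 14, 12), (12, 10, -7), (-7, 18, 4), (4, 14, -15), (-15, 16, 3), (3, 20, -3), (-3, 16, 15), (15, 14, -4), … (20 more)
cycles coincide ⇒ equivalent

yes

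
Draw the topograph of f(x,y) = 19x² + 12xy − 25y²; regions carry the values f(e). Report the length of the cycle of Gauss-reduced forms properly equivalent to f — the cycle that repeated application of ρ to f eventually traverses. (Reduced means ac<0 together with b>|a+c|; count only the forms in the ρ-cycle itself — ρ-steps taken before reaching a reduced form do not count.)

D = 2044, ⌊√D⌋ = 45
river: ρ → (-25,38,6)
river: ρ → (6,34,-37)
river: ρ → (-37,40,3)
river: ρ → (3,44,-9)
river: ρ → (-9,28,35)
river: ρ → (35,42,-2)
river: ρ → (-2,42,35)
river: ρ → (35,28,-9)
river: ρ → (-9,44,3)
river: ρ → (3,40,-37)
river: ρ → (-37,34,6)
river: ρ → (6,38,-25)
river: ρ → (-25,12,19)
river: ρ → (19,26,-18)
river: ρ → (-18,10,27)
river: ρ → (27,44,-1)
river: ρ → (-1,44,27)
river: ρ → (27,10,-18)
river: ρ → (-18,26,19)
river: ρ → (19,12,-25)
ρ-cycle length = 20 (tail of 0 descent steps not counted)

20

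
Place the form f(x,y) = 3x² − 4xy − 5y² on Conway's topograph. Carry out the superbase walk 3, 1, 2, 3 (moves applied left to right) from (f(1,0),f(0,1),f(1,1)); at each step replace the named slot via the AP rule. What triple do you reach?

start (3,-5,-6) = (f(1,0),f(0,1),f(1,1))
replace slot 3: 2·(3+(-5)) − (-6) = 2 → (3,-5,2)
replace slot 1: 2·((-5)+2) − 3 = -9 → (-9,-5,2)
replace slot 2: 2·((-9)+2) − (-5) = -9 → (-9,-9,2)
replace slot 3: 2·((-9)+(-9)) − 2 = -38 → (-9,-9,-38)

-9,-9,-38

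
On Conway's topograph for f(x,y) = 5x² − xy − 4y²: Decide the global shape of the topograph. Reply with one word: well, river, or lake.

D = b²−4ac = (-1)² − 4·5·(-4) = 81
D = 9² is a perfect square ⇒ form factors over ℤ ⇒ lakes

lake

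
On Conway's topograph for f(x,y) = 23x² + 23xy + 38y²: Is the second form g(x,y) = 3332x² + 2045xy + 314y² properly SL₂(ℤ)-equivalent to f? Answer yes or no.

D₁ = -2967, D₂ = -2967
f: reduced (well bottom): (23,23,38) with a≤c, −a<b≤a
g: flip: (3332,2045,314)→(314,-2045,3332)
g: translate: b→-161 (≡-2045 mod 628), so (314,-2045,3332)→(314,-161,23)
g: flip: (314,-161,23)→(23,161,314)
g: translate: b→23 (≡161 mod 46), so (23,161,314)→(23,23,38)
g: reduced (well bottom): (23,23,38) with a≤c, −a<b≤a
reduced forms (23, 23, 38) vs (23, 23, 38) ⇒ equivalent

yes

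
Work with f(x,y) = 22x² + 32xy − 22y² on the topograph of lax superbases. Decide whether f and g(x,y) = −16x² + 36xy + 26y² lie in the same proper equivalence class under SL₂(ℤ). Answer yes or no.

D₁ = 2960, D₂ = 2960
river cycle of f (length 10): (-22, 12, 32), (32, 52, -2), (-2, 52, 32), (32, 12, -22), (-22, 32, 22), (22, 12, -32), (-32, 52, 2), (2, 52, -32), (-32, 12, 22), (22, 32, -22)
river cycle of g (length 14): (26, 16, -26), (-26, 36, 16), (16, 28, -34), (-34, 40, 10), (10, 40, -34), (-34, 28, 16), (16, 36, -26), (-26, 16, 26), (26, 36, -16), (-16, 28, 34), … (4 more)
cycles differ ⇒ inequivalent

no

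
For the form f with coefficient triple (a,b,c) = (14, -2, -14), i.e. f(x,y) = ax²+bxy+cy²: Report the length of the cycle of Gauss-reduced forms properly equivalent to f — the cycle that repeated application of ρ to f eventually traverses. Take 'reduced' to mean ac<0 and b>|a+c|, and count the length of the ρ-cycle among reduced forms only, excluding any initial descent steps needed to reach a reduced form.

D = 788, ⌊√D⌋ = 28
descent: ρ → (-14,2,14)  [lands on river]
river: ρ → (14,26,-2)
river: ρ → (-2,26,14)
river: ρ → (14,2,-14)
river: ρ → (-14,26,2)
river: ρ → (2,26,-14)
ρ-cycle length = 6 (tail of 1 descent step not counted)

6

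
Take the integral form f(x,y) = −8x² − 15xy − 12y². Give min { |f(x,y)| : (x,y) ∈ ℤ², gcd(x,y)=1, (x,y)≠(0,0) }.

translate: b→-1 (≡15 mod 16), so (8,15,12)→(8,-1,5)
flip: (8,-1,5)→(5,1,8)
reduced (well bottom): (5,1,8) with a≤c, −a<b≤a
well minimum |f| = |-5| = 5 (negative-definite)

5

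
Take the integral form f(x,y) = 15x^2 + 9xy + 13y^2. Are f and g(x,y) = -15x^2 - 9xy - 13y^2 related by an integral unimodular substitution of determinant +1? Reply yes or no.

D₁ = -699, D₂ = -699
f: flip: (15,9,13)→(13,-9,15)
f: reduced (well bottom): (13,-9,15) with a≤c, −a<b≤a
g is negative-definite; reduce −g:
−g: flip: (15,9,13)→(13,-9,15)
−g: reduced (well bottom): (13,-9,15) with a≤c, −a<b≤a
flip sign back: reduced form of g is (-13,9,-15)
reduced forms (13, -9, 15) vs (-13, 9, -15) ⇒ inequivalent

no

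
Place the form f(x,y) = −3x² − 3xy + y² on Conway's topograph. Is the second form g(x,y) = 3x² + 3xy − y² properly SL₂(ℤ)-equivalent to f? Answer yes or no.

D₁ = 21, D₂ = 21
river cycle of f (length 2): (1, 3, -3), (-3, 3, 1)
river cycle of g (length 2): (-1, 3, 3), (3, 3, -1)
cycles differ ⇒ inequivalent

no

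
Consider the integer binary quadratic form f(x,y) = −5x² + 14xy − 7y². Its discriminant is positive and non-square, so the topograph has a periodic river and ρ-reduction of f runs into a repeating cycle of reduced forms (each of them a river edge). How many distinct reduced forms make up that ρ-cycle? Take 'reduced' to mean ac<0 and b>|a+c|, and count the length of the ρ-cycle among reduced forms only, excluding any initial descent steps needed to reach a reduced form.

D = 56, ⌊√D⌋ = 7
descent: ρ → (-7,0,2)
descent: ρ → (2,4,-5)  [lands on river]
river: ρ → (-5,6,1)
river: ρ → (1,6,-5)
river: ρ → (-5,4,2)
ρ-cycle length = 4 (tail of 2 descent steps not counted)

4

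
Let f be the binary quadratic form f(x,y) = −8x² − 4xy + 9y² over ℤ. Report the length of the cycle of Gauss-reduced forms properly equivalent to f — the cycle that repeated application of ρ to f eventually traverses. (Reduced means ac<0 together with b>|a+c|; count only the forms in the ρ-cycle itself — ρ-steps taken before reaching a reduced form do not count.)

D = 304, ⌊√D⌋ = 17
descent: ρ → (9,4,-8)  [lands on river]
river: ρ → (-8,12,5)
river: ρ → (5,8,-12)
river: ρ → (-12,16,1)
river: ρ → (1,16,-12)
river: ρ → (-12,8,5)
river: ρ → (5,12,-8)
river: ρ → (-8,4,9)
river: ρ → (9,14,-3)
river: ρ → (-3,16,4)
river: ρ → (4,16,-3)
river: ρ → (-3,14,9)
ρ-cycle length = 12 (tail of 1 descent step not counted)

12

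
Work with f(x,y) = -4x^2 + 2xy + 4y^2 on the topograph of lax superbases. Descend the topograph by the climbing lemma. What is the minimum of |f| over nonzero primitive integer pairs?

river: ρ → (4,6,-2)
river: ρ → (-2,6,4)
river: ρ → (4,2,-4)
river: ρ → (-4,6,2)
river: ρ → (2,6,-4)
river: ρ → (-4,2,4)
closes: descent 0, river 6
min |a| on river = 2

2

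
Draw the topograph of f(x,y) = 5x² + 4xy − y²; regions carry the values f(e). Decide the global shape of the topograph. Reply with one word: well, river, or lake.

D = b²−4ac = 4² − 4·5·(-1) = 36
D = 6² is a perfect square ⇒ form factors over ℤ ⇒ lakes

lake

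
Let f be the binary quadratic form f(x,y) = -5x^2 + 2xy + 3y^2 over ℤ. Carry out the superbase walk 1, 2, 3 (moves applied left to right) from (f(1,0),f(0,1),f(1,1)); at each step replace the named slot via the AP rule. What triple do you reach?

start (-5,3,0) = (f(1,0),f(0,1),f(1,1))
replace slot 1: 2·(3+0) − (-5) = 11 → (11,3,0)
replace slot 2: 2·(11+0) − 3 = 19 → (11,19,0)
replace slot 3: 2·(11+19) − 0 = 60 → (11,19,60)

11,19,60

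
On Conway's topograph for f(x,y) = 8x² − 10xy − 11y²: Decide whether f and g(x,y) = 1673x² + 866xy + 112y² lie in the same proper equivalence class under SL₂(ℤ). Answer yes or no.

D₁ = 452, D₂ = 452
river cycle of f (length 18): (-11, 10, 8), (8, 6, -13), (-13, 20, 1), (1, 20, -13), (-13, 6, 8), (8, 10, -11), (-11, 12, 7), (7, 16, -7), (-7, 12, 11), (11, 10, -8), … (8 more)
river cycle of g (length 18): (1, 20, -13), (-13, 6, 8), (8, 10, -11), (-11, 12, 7), (7, 16, -7), (-7, 12, 11), (11, 10, -8), (-8, 6, 13), (13, 20, -1), (-1, 20, 13), … (8 more)
cycles coincide ⇒ equivalent

yes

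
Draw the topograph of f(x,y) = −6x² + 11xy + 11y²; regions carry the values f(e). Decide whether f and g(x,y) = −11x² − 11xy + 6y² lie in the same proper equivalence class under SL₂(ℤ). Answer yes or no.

D₁ = 385, D₂ = 385
river cycle of f (length 12): (11, 11, -6), (-6, 13, 9), (9, 5, -10), (-10, 15, 4), (4, 17, -6), (-6, 19, 1), (1, 19, -6), (-6, 17, 4), (4, 15, -10), (-10, 5, 9), … (2 more)
river cycle of g (length 12): (6, 11, -11), (-11, 11, 6), (6, 13, -9), (-9, 5, 10), (10, 15, -4), (-4, 17, 6), (6, 19, -1), (-1, 19, 6), (6, 17, -4), (-4, 15, 10), … (2 more)
cycles differ ⇒ inequivalent

no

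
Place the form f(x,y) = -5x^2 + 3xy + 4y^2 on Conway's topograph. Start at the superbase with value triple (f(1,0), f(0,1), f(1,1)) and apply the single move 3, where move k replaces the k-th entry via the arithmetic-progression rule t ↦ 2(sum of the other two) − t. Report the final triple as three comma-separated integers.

start (-5,4,2) = (f(1,0),f(0,1),f(1,1))
replace slot 3: 2·((-5)+4) − 2 = -4 → (-5,4,-4)

-5,4,-4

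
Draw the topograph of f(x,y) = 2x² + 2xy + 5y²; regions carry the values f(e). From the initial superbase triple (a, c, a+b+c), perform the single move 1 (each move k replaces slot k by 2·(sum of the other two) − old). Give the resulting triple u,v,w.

start (2,5,9) = (f(1,0),f(0,1),f(1,1))
replace slot 1: 2·(5+9) − 2 = 26 → (26,5,9)

26,5,9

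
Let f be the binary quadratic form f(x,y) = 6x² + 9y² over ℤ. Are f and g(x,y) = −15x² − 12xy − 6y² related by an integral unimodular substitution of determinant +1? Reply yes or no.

D₁ = -216, D₂ = -216
f: reduced (well bottom): (6,0,9) with a≤c, −a<b≤a
g is negative-definite; reduce −g:
−g: flip: (15,12,6)→(6,-12,15)
−g: translate: b→0 (≡-12 mod 12), so (6,-12,15)→(6,0,9)
−g: reduced (well bottom): (6,0,9) with a≤c, −a<b≤a
flip sign back: reduced form of g is (-6,0,-9)
reduced forms (6, 0, 9) vs (-6, 0, -9) ⇒ inequivalent

no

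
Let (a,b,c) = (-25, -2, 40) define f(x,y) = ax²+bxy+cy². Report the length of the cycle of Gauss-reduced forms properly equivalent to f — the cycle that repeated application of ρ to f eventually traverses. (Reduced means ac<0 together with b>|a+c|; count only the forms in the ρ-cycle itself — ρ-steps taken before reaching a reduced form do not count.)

D = 4004, ⌊√D⌋ = 63
descent: ρ → (40,2,-25)
descent: ρ → (-25,48,17)  [lands on river]
river: ρ → (17,54,-16)
river: ρ → (-16,42,35)
river: ρ → (35,28,-23)
river: ρ → (-23,18,40)
river: ρ → (40,62,-1)
river: ρ → (-1,62,40)
river: ρ → (40,18,-23)
river: ρ → (-23,28,35)
river: ρ → (35,42,-16)
river: ρ → (-16,54,17)
river: ρ → (17,48,-25)
river: ρ → (-25,52,13)
river: ρ → (13,52,-25)
ρ-cycle length = 14 (tail of 2 descent steps not counted)

14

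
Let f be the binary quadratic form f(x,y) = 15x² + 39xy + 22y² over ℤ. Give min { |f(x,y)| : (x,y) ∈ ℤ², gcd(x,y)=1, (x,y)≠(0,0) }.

descent: ρ → (22,5,-2)
descent: ρ → (-2,11,10)  [lands on river]
river: ρ → (10,9,-3)
river: ρ → (-3,9,10)
river: ρ → (10,11,-2)
river: ρ → (-2,13,4)
river: ρ → (4,11,-5)
river: ρ → (-5,9,6)
river: ρ → (6,3,-8)
river: ρ → (-8,13,1)
river: ρ → (1,13,-8)
river: ρ → (-8,3,6)
river: ρ → (6,9,-5)
river: ρ → (-5,11,4)
river: ρ → (4,13,-2)
closes: descent 2, river 14
min |a| on river = 1

1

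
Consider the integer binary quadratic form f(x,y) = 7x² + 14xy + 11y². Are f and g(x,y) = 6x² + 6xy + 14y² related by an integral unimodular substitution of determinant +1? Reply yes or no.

D₁ = -112, D₂ = -300
discriminants differ ⇒ not SL₂(ℤ)-equivalent

no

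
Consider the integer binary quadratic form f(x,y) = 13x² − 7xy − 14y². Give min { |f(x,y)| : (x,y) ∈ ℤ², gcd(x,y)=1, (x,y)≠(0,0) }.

descent: ρ → (-14,7,13)  [lands on river]
river: ρ → (13,19,-8)
river: ρ → (-8,13,19)
river: ρ → (19,25,-2)
river: ρ → (-2,27,6)
river: ρ → (6,21,-14)
closes: descent 1, river 6
min |a| on river = 2

2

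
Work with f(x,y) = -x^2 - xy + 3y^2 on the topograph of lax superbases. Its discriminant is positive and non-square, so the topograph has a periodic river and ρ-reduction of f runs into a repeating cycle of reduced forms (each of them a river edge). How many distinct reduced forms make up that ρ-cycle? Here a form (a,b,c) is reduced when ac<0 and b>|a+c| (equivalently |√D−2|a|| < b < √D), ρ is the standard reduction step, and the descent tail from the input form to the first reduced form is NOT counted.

D = 13, ⌊√D⌋ = 3
descent: ρ → (3,1,-1)
descent: ρ → (-1,3,1)  [lands on river]
river: ρ → (1,3,-1)
ρ-cycle length = 2 (tail of 2 descent steps not counted)

2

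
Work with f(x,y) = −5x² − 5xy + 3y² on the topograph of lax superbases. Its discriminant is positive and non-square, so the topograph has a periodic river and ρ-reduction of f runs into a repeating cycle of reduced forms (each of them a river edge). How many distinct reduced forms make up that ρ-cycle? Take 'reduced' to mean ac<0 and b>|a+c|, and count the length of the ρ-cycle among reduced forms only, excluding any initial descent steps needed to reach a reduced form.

D = 85, ⌊√D⌋ = 9
descent: ρ → (3,5,-5)  [lands on river]
river: ρ → (-5,5,3)
river: ρ → (3,7,-3)
river: ρ → (-3,5,5)
river: ρ → (5,5,-3)
river: ρ → (-3,7,3)
ρ-cycle length = 6 (tail of 1 descent step not counted)

6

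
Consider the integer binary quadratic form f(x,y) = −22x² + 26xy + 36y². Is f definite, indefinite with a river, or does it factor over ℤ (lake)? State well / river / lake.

D = b²−4ac = 26² − 4·(-22)·36 = 3844
D = 62² is a perfect square ⇒ form factors over ℤ ⇒ lakes

lake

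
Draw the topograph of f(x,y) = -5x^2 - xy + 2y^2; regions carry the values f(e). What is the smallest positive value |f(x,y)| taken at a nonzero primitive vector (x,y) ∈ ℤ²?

descent: ρ → (2,5,-2)  [lands on river]
river: ρ → (-2,3,4)
river: ρ → (4,5,-1)
river: ρ → (-1,5,4)
river: ρ → (4,3,-2)
river: ρ → (-2,5,2)
river: ρ → (2,3,-4)
river: ρ → (-4,5,1)
river: ρ → (1,5,-4)
river: ρ → (-4,3,2)
closes: descent 1, river 10
min |a| on river = 1

1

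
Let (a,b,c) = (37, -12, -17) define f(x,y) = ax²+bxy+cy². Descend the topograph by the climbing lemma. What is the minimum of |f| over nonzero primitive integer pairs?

descent: ρ → (-17,46,8)  [lands on river]
river: ρ → (8,50,-5)
river: ρ → (-5,50,8)
river: ρ → (8,46,-17)
river: ρ → (-17,22,32)
river: ρ → (32,42,-7)
river: ρ → (-7,42,32)
river: ρ → (32,22,-17)
closes: descent 1, river 8
min |a| on river = 5

5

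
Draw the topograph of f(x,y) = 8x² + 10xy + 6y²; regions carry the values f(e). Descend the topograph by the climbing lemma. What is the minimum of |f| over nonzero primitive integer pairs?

translate: b→-6 (≡10 mod 16), so (8,10,6)→(8,-6,4)
flip: (8,-6,4)→(4,6,8)
translate: b→-2 (≡6 mod 8), so (4,6,8)→(4,-2,6)
reduced (well bottom): (4,-2,6) with a≤c, −a<b≤a
well minimum = a = 4

4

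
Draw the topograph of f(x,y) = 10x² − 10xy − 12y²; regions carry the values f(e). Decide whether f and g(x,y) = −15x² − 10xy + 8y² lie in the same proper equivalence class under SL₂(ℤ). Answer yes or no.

D₁ = 580, D₂ = 580
river cycle of f (length 10): (-12, 10, 10), (10, 10, -12), (-12, 14, 8), (8, 18, -8), (-8, 14, 12), (12, 10, -10), (-10, 10, 12), (12, 14, -8), (-8, 18, 8), (8, 14, -12)
river cycle of g (length 6): (8, 10, -15), (-15, 20, 3), (3, 22, -8), (-8, 10, 15), (15, 20, -3), (-3, 22, 8)
cycles differ ⇒ inequivalent

no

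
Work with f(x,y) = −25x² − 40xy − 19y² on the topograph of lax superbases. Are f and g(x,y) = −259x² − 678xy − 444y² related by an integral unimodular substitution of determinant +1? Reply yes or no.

D₁ = -300, D₂ = -300
f is negative-definite; reduce −f:
−f: translate: b→-10 (≡40 mod 50), so (25,40,19)→(25,-10,4)
−f: flip: (25,-10,4)→(4,10,25)
−f: translate: b→2 (≡10 mod 8), so (4,10,25)→(4,2,19)
−f: reduced (well bottom): (4,2,19) with a≤c, −a<b≤a
flip sign back: reduced form of f is (-4,-2,-19)
g is negative-definite; reduce −g:
−g: translate: b→160 (≡678 mod 518), so (259,678,444)→(259,160,25)
−g: flip: (259,160,25)→(25,-160,259)
−g: translate: b→-10 (≡-160 mod 50), so (25,-160,259)→(25,-10,4)
−g: flip: (25,-10,4)→(4,10,25)
−g: translate: b→2 (≡10 mod 8), so (4,10,25)→(4,2,19)
−g: reduced (well bottom): (4,2,19) with a≤c, −a<b≤a
flip sign back: reduced form of g is (-4,-2,-19)
reduced forms (-4, -2, -19) vs (-4, -2, -19) ⇒ equivalent

yes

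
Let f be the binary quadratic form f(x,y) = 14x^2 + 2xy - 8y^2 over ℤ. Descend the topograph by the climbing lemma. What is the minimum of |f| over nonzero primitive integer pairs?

descent: ρ → (-8,14,8)  [lands on river]
river: ρ → (8,18,-4)
river: ρ → (-4,14,16)
river: ρ → (16,18,-2)
river: ρ → (-2,18,16)
river: ρ → (16,14,-4)
river: ρ → (-4,18,8)
river: ρ → (8,14,-8)
river: ρ → (-8,18,4)
river: ρ → (4,14,-16)
river: ρ → (-16,18,2)
river: ρ → (2,18,-16)
river: ρ → (-16,14,4)
river: ρ → (4,18,-8)
closes: descent 1, river 14
min |a| on river = 2

2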